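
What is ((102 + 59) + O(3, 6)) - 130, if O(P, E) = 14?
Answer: 45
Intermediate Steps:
((102 + 59) + O(3, 6)) - 130 = ((102 + 59) + 14) - 130 = (161 + 14) - 130 = 175 - 130 = 45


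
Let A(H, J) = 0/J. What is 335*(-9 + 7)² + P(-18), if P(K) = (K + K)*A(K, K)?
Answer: 1340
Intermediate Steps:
A(H, J) = 0
P(K) = 0 (P(K) = (K + K)*0 = (2*K)*0 = 0)
335*(-9 + 7)² + P(-18) = 335*(-9 + 7)² + 0 = 335*(-2)² + 0 = 335*4 + 0 = 1340 + 0 = 1340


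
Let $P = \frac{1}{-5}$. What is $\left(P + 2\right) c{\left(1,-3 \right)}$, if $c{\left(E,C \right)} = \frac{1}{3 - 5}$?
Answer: $- \frac{9}{10} \approx -0.9$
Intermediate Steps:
$P = - \frac{1}{5} \approx -0.2$
$c{\left(E,C \right)} = - \frac{1}{2}$ ($c{\left(E,C \right)} = \frac{1}{-2} = - \frac{1}{2}$)
$\left(P + 2\right) c{\left(1,-3 \right)} = \left(- \frac{1}{5} + 2\right) \left(- \frac{1}{2}\right) = \frac{9}{5} \left(- \frac{1}{2}\right) = - \frac{9}{10}$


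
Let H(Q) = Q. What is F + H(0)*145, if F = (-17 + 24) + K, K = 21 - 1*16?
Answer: 12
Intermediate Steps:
K = 5 (K = 21 - 16 = 5)
F = 12 (F = (-17 + 24) + 5 = 7 + 5 = 12)
F + H(0)*145 = 12 + 0*145 = 12 + 0 = 12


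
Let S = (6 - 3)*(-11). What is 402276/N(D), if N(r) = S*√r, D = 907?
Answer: -134092*√907/9977 ≈ -404.77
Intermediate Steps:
S = -33 (S = 3*(-11) = -33)
N(r) = -33*√r
402276/N(D) = 402276/((-33*√907)) = 402276*(-√907/29931) = -134092*√907/9977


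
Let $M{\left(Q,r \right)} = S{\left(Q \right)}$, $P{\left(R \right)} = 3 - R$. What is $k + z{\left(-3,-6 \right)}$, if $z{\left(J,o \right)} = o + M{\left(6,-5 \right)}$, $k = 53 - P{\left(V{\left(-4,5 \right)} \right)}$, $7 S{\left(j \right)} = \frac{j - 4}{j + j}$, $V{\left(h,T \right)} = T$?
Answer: $\frac{2059}{42} \approx 49.024$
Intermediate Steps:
$S{\left(j \right)} = \frac{-4 + j}{14 j}$ ($S{\left(j \right)} = \frac{\left(j - 4\right) \frac{1}{j + j}}{7} = \frac{\left(-4 + j\right) \frac{1}{2 j}}{7} = \frac{\frac{1}{2} \frac{1}{j} \left(-4 + j\right)}{7} = \frac{-4 + j}{14 j}$)
$k = 55$ ($k = 53 - \left(3 - 5\right) = 53 - -2 = 53 + 2 = 55$)
$M{\left(Q,r \right)} = \frac{-4 + Q}{14 Q}$
$z{\left(J,o \right)} = \frac{1}{42} + o$ ($z{\left(J,o \right)} = o + \frac{-4 + 6}{14 \cdot 6} = o + \frac{1}{14} \cdot \frac{1}{6} \cdot 2 = o + \frac{1}{42} = \frac{1}{42} + o$)
$k + z{\left(-3,-6 \right)} = 55 + \left(\frac{1}{42} - 6\right) = 55 - \frac{251}{42} = \frac{2059}{42}$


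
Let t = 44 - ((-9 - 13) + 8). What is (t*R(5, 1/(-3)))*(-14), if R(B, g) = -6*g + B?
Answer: -5684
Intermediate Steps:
R(B, g) = B - 6*g
t = 58 (t = 44 - (-22 + 8) = 44 - 1*(-14) = 44 + 14 = 58)
(t*R(5, 1/(-3)))*(-14) = (58*(5 - 6/(-3)))*(-14) = (58*(5 - 6*(-1/3)))*(-14) = (58*(5 + 2))*(-14) = (58*7)*(-14) = 406*(-14) = -5684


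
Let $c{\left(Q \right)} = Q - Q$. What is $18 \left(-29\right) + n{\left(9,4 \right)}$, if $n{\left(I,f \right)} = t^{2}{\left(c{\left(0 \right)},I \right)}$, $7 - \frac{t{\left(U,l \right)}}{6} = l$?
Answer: $-378$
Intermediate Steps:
$c{\left(Q \right)} = 0$
$t{\left(U,l \right)} = 42 - 6 l$
$n{\left(I,f \right)} = \left(42 - 6 I\right)^{2}$
$18 \left(-29\right) + n{\left(9,4 \right)} = 18 \left(-29\right) + 36 \left(-7 + 9\right)^{2} = -522 + 36 \cdot 2^{2} = -522 + 36 \cdot 4 = -522 + 144 = -378$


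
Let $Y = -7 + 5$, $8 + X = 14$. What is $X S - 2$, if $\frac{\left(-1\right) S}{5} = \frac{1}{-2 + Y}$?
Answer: $\frac{11}{2} \approx 5.5$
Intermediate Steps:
$X = 6$ ($X = -8 + 14 = 6$)
$Y = -2$
$S = \frac{5}{4}$ ($S = - \frac{5}{-2 - 2} = - \frac{5}{-4} = \left(-5\right) \left(- \frac{1}{4}\right) = \frac{5}{4} \approx 1.25$)
$X S - 2 = 6 \cdot \frac{5}{4} - 2 = \frac{15}{2} - 2 = \frac{11}{2}$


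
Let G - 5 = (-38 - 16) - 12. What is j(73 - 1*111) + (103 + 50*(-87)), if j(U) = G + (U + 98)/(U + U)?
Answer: -81867/19 ≈ -4308.8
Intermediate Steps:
G = -61 (G = 5 + ((-38 - 16) - 12) = 5 + (-54 - 12) = 5 - 66 = -61)
j(U) = -61 + (98 + U)/(2*U) (j(U) = -61 + (U + 98)/(U + U) = -61 + (98 + U)/((2*U)) = -61 + (98 + U)*(1/(2*U)) = -61 + (98 + U)/(2*U))
j(73 - 1*111) + (103 + 50*(-87)) = (-121/2 + 49/(73 - 1*111)) + (103 + 50*(-87)) = (-121/2 + 49/(73 - 111)) + (103 - 4350) = (-121/2 + 49/(-38)) - 4247 = (-121/2 + 49*(-1/38)) - 4247 = (-121/2 - 49/38) - 4247 = -1174/19 - 4247 = -81867/19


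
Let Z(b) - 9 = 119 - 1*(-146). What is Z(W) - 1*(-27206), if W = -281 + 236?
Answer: 27480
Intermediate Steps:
W = -45
Z(b) = 274 (Z(b) = 9 + (119 - 1*(-146)) = 9 + (119 + 146) = 9 + 265 = 274)
Z(W) - 1*(-27206) = 274 - 1*(-27206) = 274 + 27206 = 27480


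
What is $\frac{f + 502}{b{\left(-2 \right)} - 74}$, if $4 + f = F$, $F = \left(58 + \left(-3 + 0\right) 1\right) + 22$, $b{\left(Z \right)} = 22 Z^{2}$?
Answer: $\frac{575}{14} \approx 41.071$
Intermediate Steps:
$F = 77$ ($F = \left(58 - 3\right) + 22 = 55 + 22 = 77$)
$f = 73$ ($f = -4 + 77 = 73$)
$\frac{f + 502}{b{\left(-2 \right)} - 74} = \frac{73 + 502}{22 \left(-2\right)^{2} - 74} = \frac{575}{22 \cdot 4 - 74} = \frac{575}{88 - 74} = \frac{575}{14}$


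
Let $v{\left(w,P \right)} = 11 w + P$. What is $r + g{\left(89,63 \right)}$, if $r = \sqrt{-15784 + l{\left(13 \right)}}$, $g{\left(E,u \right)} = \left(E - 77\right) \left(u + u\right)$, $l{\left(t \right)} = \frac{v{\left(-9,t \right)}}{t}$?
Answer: $1512 + \frac{i \sqrt{2668614}}{13} \approx 1512.0 + 125.66 i$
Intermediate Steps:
$v{\left(w,P \right)} = P + 11 w$
$l{\left(t \right)} = \frac{-99 + t}{t}$ ($l{\left(t \right)} = \frac{t + 11 \left(-9\right)}{t} = \frac{t - 99}{t} = \frac{-99 + t}{t}$)
$g{\left(E,u \right)} = 2 u \left(-77 + E\right)$ ($g{\left(E,u \right)} = \left(-77 + E\right) 2 u = 2 u \left(-77 + E\right)$)
$r = \frac{i \sqrt{2668614}}{13}$ ($r = \sqrt{-15784 + \frac{-99 + 13}{13}} = \sqrt{-15784 + \frac{1}{13} \left(-86\right)} = \sqrt{-15784 - \frac{86}{13}} = \sqrt{- \frac{205278}{13}} = \frac{i \sqrt{2668614}}{13} \approx 125.66 i$)
$r + g{\left(89,63 \right)} = \frac{i \sqrt{2668614}}{13} + 2 \cdot 63 \left(-77 + 89\right) = \frac{i \sqrt{2668614}}{13} + 2 \cdot 63 \cdot 12 = \frac{i \sqrt{2668614}}{13} + 1512 = 1512 + \frac{i \sqrt{2668614}}{13}$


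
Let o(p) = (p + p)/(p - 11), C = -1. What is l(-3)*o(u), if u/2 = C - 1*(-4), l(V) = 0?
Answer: 0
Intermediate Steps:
u = 6 (u = 2*(-1 - 1*(-4)) = 2*(-1 + 4) = 2*3 = 6)
o(p) = 2*p/(-11 + p) (o(p) = (2*p)/(-11 + p) = 2*p/(-11 + p))
l(-3)*o(u) = 0*(2*6/(-11 + 6)) = 0*(2*6/(-5)) = 0*(2*6*(-⅕)) = 0*(-12/5) = 0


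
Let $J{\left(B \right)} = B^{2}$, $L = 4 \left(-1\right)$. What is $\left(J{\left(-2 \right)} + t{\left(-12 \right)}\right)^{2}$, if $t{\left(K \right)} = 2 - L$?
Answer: $100$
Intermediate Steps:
$L = -4$
$t{\left(K \right)} = 6$ ($t{\left(K \right)} = 2 - -4 = 2 + 4 = 6$)
$\left(J{\left(-2 \right)} + t{\left(-12 \right)}\right)^{2} = \left(\left(-2\right)^{2} + 6\right)^{2} = \left(4 + 6\right)^{2} = 10^{2} = 100$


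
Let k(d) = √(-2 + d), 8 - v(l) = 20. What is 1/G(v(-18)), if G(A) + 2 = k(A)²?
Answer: -1/16 ≈ -0.062500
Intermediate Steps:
v(l) = -12 (v(l) = 8 - 1*20 = 8 - 20 = -12)
G(A) = -4 + A (G(A) = -2 + (√(-2 + A))² = -2 + (-2 + A) = -4 + A)
1/G(v(-18)) = 1/(-4 - 12) = 1/(-16) = -1/16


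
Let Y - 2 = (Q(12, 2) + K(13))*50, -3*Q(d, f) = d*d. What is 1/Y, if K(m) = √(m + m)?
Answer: -1199/2842702 - 25*√26/2842702 ≈ -0.00046662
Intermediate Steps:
K(m) = √2*√m (K(m) = √(2*m) = √2*√m)
Q(d, f) = -d²/3 (Q(d, f) = -d*d/3 = -d²/3)
Y = -2398 + 50*√26 (Y = 2 + (-⅓*12² + √2*√13)*50 = 2 + (-⅓*144 + √26)*50 = 2 + (-48 + √26)*50 = 2 + (-2400 + 50*√26) = -2398 + 50*√26 ≈ -2143.1)
1/Y = 1/(-2398 + 50*√26)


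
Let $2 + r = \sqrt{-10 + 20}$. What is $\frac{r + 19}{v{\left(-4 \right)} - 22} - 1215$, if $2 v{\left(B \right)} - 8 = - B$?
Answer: $- \frac{19457}{16} - \frac{\sqrt{10}}{16} \approx -1216.3$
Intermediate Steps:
$r = -2 + \sqrt{10}$ ($r = -2 + \sqrt{-10 + 20} = -2 + \sqrt{10} \approx 1.1623$)
$v{\left(B \right)} = 4 - \frac{B}{2}$ ($v{\left(B \right)} = 4 + \frac{\left(-1\right) B}{2} = 4 - \frac{B}{2}$)
$\frac{r + 19}{v{\left(-4 \right)} - 22} - 1215 = \frac{\left(-2 + \sqrt{10}\right) + 19}{\left(4 - -2\right) - 22} - 1215 = \frac{17 + \sqrt{10}}{\left(4 + 2\right) - 22} - 1215 = \frac{17 + \sqrt{10}}{6 - 22} - 1215 = \frac{17 + \sqrt{10}}{-16} - 1215 = \left(17 + \sqrt{10}\right) \left(- \frac{1}{16}\right) - 1215 = \left(- \frac{17}{16} - \frac{\sqrt{10}}{16}\right) - 1215 = - \frac{19457}{16} - \frac{\sqrt{10}}{16}$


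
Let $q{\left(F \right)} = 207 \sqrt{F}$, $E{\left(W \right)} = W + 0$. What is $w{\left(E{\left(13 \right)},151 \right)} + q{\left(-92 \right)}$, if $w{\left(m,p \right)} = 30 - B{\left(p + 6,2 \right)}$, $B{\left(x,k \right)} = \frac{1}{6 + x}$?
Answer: $\frac{4889}{163} + 414 i \sqrt{23} \approx 29.994 + 1985.5 i$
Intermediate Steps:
$E{\left(W \right)} = W$
$w{\left(m,p \right)} = 30 - \frac{1}{12 + p}$ ($w{\left(m,p \right)} = 30 - \frac{1}{6 + \left(p + 6\right)} = 30 - \frac{1}{6 + \left(6 + p\right)} = 30 - \frac{1}{12 + p}$)
$w{\left(E{\left(13 \right)},151 \right)} + q{\left(-92 \right)} = \frac{359 + 30 \cdot 151}{12 + 151} + 207 \sqrt{-92} = \frac{359 + 4530}{163} + 207 \cdot 2 i \sqrt{23} = \frac{1}{163} \cdot 4889 + 414 i \sqrt{23} = \frac{4889}{163} + 414 i \sqrt{23}$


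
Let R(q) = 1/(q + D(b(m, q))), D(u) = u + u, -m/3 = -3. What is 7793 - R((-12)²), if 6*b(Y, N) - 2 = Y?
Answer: 3452296/443 ≈ 7793.0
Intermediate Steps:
m = 9 (m = -3*(-3) = 9)
b(Y, N) = ⅓ + Y/6
D(u) = 2*u
R(q) = 1/(11/3 + q) (R(q) = 1/(q + 2*(⅓ + (⅙)*9)) = 1/(q + 2*(⅓ + 3/2)) = 1/(q + 2*(11/6)) = 1/(q + 11/3) = 1/(11/3 + q))
7793 - R((-12)²) = 7793 - 3/(11 + 3*(-12)²) = 7793 - 3/(11 + 3*144) = 7793 - 3/(11 + 432) = 7793 - 3/443 = 3452296/443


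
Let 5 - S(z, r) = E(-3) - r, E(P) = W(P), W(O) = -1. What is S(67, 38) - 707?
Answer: -663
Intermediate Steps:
E(P) = -1
S(z, r) = 6 + r (S(z, r) = 5 - (-1 - r) = 5 + (1 + r) = 6 + r)
S(67, 38) - 707 = (6 + 38) - 707 = 44 - 707 = -663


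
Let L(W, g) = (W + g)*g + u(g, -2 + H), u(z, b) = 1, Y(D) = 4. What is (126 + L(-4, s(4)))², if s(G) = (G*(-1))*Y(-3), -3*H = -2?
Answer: 199809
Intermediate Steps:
H = ⅔ (H = -⅓*(-2) = ⅔ ≈ 0.66667)
s(G) = -4*G (s(G) = (G*(-1))*4 = -G*4 = -4*G)
L(W, g) = 1 + g*(W + g) (L(W, g) = (W + g)*g + 1 = g*(W + g) + 1 = 1 + g*(W + g))
(126 + L(-4, s(4)))² = (126 + (1 + (-4*4)² - (-16)*4))² = (126 + (1 + (-16)² - 4*(-16)))² = (126 + (1 + 256 + 64))² = (126 + 321)² = 447² = 199809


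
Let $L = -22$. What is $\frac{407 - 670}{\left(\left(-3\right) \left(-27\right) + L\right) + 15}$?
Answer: $- \frac{263}{74} \approx -3.5541$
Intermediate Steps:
$\frac{407 - 670}{\left(\left(-3\right) \left(-27\right) + L\right) + 15} = \frac{407 - 670}{\left(\left(-3\right) \left(-27\right) - 22\right) + 15} = - \frac{263}{\left(81 - 22\right) + 15} = - \frac{263}{59 + 15} = - \frac{263}{74}$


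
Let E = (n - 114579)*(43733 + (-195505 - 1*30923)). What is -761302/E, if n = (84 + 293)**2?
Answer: 380651/2516623625 ≈ 0.00015125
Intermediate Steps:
n = 142129 (n = 377**2 = 142129)
E = -5033247250 (E = (142129 - 114579)*(43733 + (-195505 - 1*30923)) = 27550*(43733 + (-195505 - 30923)) = 27550*(43733 - 226428) = 27550*(-182695) = -5033247250)
-761302/E = -761302/(-5033247250) = -761302*(-1/5033247250) = 380651/2516623625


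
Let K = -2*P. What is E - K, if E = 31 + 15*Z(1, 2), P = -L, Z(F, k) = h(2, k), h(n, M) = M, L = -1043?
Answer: 2147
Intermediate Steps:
Z(F, k) = k
P = 1043 (P = -1*(-1043) = 1043)
E = 61 (E = 31 + 15*2 = 31 + 30 = 61)
K = -2086 (K = -2*1043 = -2086)
E - K = 61 - 1*(-2086) = 61 + 2086 = 2147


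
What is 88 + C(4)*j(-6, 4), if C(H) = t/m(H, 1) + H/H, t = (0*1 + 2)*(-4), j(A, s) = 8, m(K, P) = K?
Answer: 80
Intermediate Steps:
t = -8 (t = (0 + 2)*(-4) = 2*(-4) = -8)
C(H) = 1 - 8/H (C(H) = -8/H + H/H = -8/H + 1 = 1 - 8/H)
88 + C(4)*j(-6, 4) = 88 + ((-8 + 4)/4)*8 = 88 + ((¼)*(-4))*8 = 88 - 1*8 = 88 - 8 = 80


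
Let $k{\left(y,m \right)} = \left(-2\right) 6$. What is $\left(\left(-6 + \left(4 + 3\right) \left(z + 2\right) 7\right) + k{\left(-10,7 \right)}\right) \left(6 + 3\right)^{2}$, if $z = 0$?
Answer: $6480$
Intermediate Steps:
$k{\left(y,m \right)} = -12$
$\left(\left(-6 + \left(4 + 3\right) \left(z + 2\right) 7\right) + k{\left(-10,7 \right)}\right) \left(6 + 3\right)^{2} = \left(\left(-6 + \left(4 + 3\right) \left(0 + 2\right) 7\right) - 12\right) \left(6 + 3\right)^{2} = \left(\left(-6 + 7 \cdot 2 \cdot 7\right) - 12\right) 9^{2} = \left(\left(-6 + 14 \cdot 7\right) - 12\right) 81 = \left(\left(-6 + 98\right) - 12\right) 81 = \left(92 - 12\right) 81 = 80 \cdot 81 = 6480$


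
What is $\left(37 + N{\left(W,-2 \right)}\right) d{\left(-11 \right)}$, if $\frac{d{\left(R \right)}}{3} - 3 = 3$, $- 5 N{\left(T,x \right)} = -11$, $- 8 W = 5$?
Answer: $\frac{3528}{5} \approx 705.6$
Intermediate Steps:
$W = - \frac{5}{8}$ ($W = \left(- \frac{1}{8}\right) 5 = - \frac{5}{8} \approx -0.625$)
$N{\left(T,x \right)} = \frac{11}{5}$ ($N{\left(T,x \right)} = \left(- \frac{1}{5}\right) \left(-11\right) = \frac{11}{5}$)
$d{\left(R \right)} = 18$ ($d{\left(R \right)} = 9 + 3 \cdot 3 = 9 + 9 = 18$)
$\left(37 + N{\left(W,-2 \right)}\right) d{\left(-11 \right)} = \left(37 + \frac{11}{5}\right) 18 = \frac{196}{5} \cdot 18 = \frac{3528}{5}$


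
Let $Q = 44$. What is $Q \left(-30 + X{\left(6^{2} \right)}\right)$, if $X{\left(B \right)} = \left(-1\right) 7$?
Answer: $-1628$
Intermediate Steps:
$X{\left(B \right)} = -7$
$Q \left(-30 + X{\left(6^{2} \right)}\right) = 44 \left(-30 - 7\right) = 44 \left(-37\right) = -1628$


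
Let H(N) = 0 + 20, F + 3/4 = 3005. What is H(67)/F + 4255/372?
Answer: 51162095/4470324 ≈ 11.445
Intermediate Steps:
F = 12017/4 (F = -¾ + 3005 = 12017/4 ≈ 3004.3)
H(N) = 20
H(67)/F + 4255/372 = 20/(12017/4) + 4255/372 = 20*(4/12017) + 4255*(1/372) = 80/12017 + 4255/372 = 51162095/4470324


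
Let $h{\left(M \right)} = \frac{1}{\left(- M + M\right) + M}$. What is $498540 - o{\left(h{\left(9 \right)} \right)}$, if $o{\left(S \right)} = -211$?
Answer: $498751$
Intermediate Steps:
$h{\left(M \right)} = \frac{1}{M}$ ($h{\left(M \right)} = \frac{1}{0 + M} = \frac{1}{M}$)
$498540 - o{\left(h{\left(9 \right)} \right)} = 498540 - -211 = 498540 + 211 = 498751$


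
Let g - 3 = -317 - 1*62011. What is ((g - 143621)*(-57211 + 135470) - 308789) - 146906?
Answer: -16117583709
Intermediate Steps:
g = -62325 (g = 3 + (-317 - 1*62011) = 3 + (-317 - 62011) = 3 - 62328 = -62325)
((g - 143621)*(-57211 + 135470) - 308789) - 146906 = ((-62325 - 143621)*(-57211 + 135470) - 308789) - 146906 = (-205946*78259 - 308789) - 146906 = (-16117128014 - 308789) - 146906 = -16117436803 - 146906 = -16117583709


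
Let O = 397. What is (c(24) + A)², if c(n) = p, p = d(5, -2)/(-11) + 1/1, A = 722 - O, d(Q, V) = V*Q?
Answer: 12931216/121 ≈ 1.0687e+5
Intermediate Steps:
d(Q, V) = Q*V
A = 325 (A = 722 - 1*397 = 722 - 397 = 325)
p = 21/11 (p = (5*(-2))/(-11) + 1/1 = -10*(-1/11) + 1*1 = 10/11 + 1 = 21/11 ≈ 1.9091)
c(n) = 21/11
(c(24) + A)² = (21/11 + 325)² = (3596/11)² = 12931216/121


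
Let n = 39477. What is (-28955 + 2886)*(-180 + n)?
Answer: -1024433493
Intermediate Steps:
(-28955 + 2886)*(-180 + n) = (-28955 + 2886)*(-180 + 39477) = -26069*39297 = -1024433493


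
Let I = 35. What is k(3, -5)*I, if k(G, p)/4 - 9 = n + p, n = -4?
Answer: 0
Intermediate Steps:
k(G, p) = 20 + 4*p (k(G, p) = 36 + 4*(-4 + p) = 36 + (-16 + 4*p) = 20 + 4*p)
k(3, -5)*I = (20 + 4*(-5))*35 = (20 - 20)*35 = 0*35 = 0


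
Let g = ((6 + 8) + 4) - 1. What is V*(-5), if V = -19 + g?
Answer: 10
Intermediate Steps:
g = 17 (g = (14 + 4) - 1 = 18 - 1 = 17)
V = -2 (V = -19 + 17 = -2)
V*(-5) = -2*(-5) = 10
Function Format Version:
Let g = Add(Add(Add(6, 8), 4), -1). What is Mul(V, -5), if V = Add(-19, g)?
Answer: 10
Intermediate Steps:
g = 17 (g = Add(Add(14, 4), -1) = Add(18, -1) = 17)
V = -2 (V = Add(-19, 17) = -2)
Mul(V, -5) = Mul(-2, -5) = 10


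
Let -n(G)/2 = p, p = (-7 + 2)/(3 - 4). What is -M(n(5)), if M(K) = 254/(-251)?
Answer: 254/251 ≈ 1.0120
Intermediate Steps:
p = 5 (p = -5/(-1) = -5*(-1) = 5)
n(G) = -10 (n(G) = -2*5 = -10)
M(K) = -254/251 (M(K) = 254*(-1/251) = -254/251)
-M(n(5)) = -1*(-254/251) = 254/251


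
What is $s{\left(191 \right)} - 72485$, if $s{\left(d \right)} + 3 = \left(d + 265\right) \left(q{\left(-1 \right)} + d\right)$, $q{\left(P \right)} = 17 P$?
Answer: $6856$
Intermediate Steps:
$s{\left(d \right)} = -3 + \left(-17 + d\right) \left(265 + d\right)$ ($s{\left(d \right)} = -3 + \left(d + 265\right) \left(17 \left(-1\right) + d\right) = -3 + \left(265 + d\right) \left(-17 + d\right) = -3 + \left(-17 + d\right) \left(265 + d\right)$)
$s{\left(191 \right)} - 72485 = \left(-4508 + 191^{2} + 248 \cdot 191\right) - 72485 = \left(-4508 + 36481 + 47368\right) - 72485 = 79341 - 72485 = 6856$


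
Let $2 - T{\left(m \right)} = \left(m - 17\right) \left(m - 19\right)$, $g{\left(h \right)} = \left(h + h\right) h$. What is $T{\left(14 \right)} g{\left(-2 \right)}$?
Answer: $-104$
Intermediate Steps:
$g{\left(h \right)} = 2 h^{2}$ ($g{\left(h \right)} = 2 h h = 2 h^{2}$)
$T{\left(m \right)} = 2 - \left(-19 + m\right) \left(-17 + m\right)$ ($T{\left(m \right)} = 2 - \left(m - 17\right) \left(m - 19\right) = 2 - \left(-17 + m\right) \left(-19 + m\right) = 2 - \left(-19 + m\right) \left(-17 + m\right)$)
$T{\left(14 \right)} g{\left(-2 \right)} = \left(-321 - 14^{2} + 36 \cdot 14\right) 2 \left(-2\right)^{2} = \left(-321 - 196 + 504\right) 2 \cdot 4 = \left(-321 - 196 + 504\right) 8 = \left(-13\right) 8 = -104$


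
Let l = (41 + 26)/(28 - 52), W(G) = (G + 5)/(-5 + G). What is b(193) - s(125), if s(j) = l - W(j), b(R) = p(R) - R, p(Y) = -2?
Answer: -1529/8 ≈ -191.13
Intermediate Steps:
W(G) = (5 + G)/(-5 + G)
l = -67/24 (l = 67/(-24) = 67*(-1/24) = -67/24 ≈ -2.7917)
b(R) = -2 - R
s(j) = -67/24 - (5 + j)/(-5 + j)
b(193) - s(125) = (-2 - 1*193) - (215 - 91*125)/(24*(-5 + 125)) = (-2 - 193) - (215 - 11375)/(24*120) = -195 - (-11160)/(24*120) = -195 - 1*(-31/8) = -195 + 31/8 = -1529/8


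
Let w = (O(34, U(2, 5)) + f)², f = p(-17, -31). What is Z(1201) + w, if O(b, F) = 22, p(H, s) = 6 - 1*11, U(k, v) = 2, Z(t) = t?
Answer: 1490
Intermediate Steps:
p(H, s) = -5 (p(H, s) = 6 - 11 = -5)
f = -5
w = 289 (w = (22 - 5)² = 17² = 289)
Z(1201) + w = 1201 + 289 = 1490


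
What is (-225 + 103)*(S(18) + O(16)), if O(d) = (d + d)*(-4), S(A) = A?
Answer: 13420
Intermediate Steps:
O(d) = -8*d (O(d) = (2*d)*(-4) = -8*d)
(-225 + 103)*(S(18) + O(16)) = (-225 + 103)*(18 - 8*16) = -122*(18 - 128) = -122*(-110) = 13420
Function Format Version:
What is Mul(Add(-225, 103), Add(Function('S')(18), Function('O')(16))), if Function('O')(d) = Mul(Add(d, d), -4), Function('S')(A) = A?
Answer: 13420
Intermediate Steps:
Function('O')(d) = Mul(-8, d) (Function('O')(d) = Mul(Mul(2, d), -4) = Mul(-8, d))
Mul(Add(-225, 103), Add(Function('S')(18), Function('O')(16))) = Mul(Add(-225, 103), Add(18, Mul(-8, 16))) = Mul(-122, Add(18, -128)) = Mul(-122, -110) = 13420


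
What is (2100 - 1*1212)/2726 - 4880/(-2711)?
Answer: 7855124/3695093 ≈ 2.1258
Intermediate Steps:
(2100 - 1*1212)/2726 - 4880/(-2711) = (2100 - 1212)*(1/2726) - 4880*(-1/2711) = 888*(1/2726) + 4880/2711 = 444/1363 + 4880/2711 = 7855124/3695093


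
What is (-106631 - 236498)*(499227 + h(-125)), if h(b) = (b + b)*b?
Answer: -182022042533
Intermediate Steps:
h(b) = 2*b² (h(b) = (2*b)*b = 2*b²)
(-106631 - 236498)*(499227 + h(-125)) = (-106631 - 236498)*(499227 + 2*(-125)²) = -343129*(499227 + 2*15625) = -343129*(499227 + 31250) = -343129*530477 = -182022042533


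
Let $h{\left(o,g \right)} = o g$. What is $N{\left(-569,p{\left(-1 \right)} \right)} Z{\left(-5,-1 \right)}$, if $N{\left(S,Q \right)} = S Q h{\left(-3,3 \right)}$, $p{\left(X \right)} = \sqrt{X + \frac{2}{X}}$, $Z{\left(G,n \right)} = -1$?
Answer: $- 5121 i \sqrt{3} \approx - 8869.8 i$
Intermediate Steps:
$h{\left(o,g \right)} = g o$
$N{\left(S,Q \right)} = - 9 Q S$ ($N{\left(S,Q \right)} = S Q 3 \left(-3\right) = Q S \left(-9\right) = - 9 Q S$)
$N{\left(-569,p{\left(-1 \right)} \right)} Z{\left(-5,-1 \right)} = \left(-9\right) \sqrt{-1 + \frac{2}{-1}} \left(-569\right) \left(-1\right) = \left(-9\right) \sqrt{-1 + 2 \left(-1\right)} \left(-569\right) \left(-1\right) = \left(-9\right) \sqrt{-1 - 2} \left(-569\right) \left(-1\right) = \left(-9\right) \sqrt{-3} \left(-569\right) \left(-1\right) = \left(-9\right) i \sqrt{3} \left(-569\right) \left(-1\right) = 5121 i \sqrt{3} \left(-1\right) = - 5121 i \sqrt{3}$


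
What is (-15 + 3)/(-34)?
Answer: 6/17 ≈ 0.35294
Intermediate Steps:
(-15 + 3)/(-34) = -1/34*(-12) = 6/17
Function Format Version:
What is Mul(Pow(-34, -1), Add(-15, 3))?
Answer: Rational(6, 17) ≈ 0.35294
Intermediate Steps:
Mul(Pow(-34, -1), Add(-15, 3)) = Mul(Rational(-1, 34), -12) = Rational(6, 17)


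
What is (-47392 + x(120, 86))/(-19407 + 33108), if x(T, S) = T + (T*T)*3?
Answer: -4072/13701 ≈ -0.29720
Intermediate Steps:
x(T, S) = T + 3*T² (x(T, S) = T + T²*3 = T + 3*T²)
(-47392 + x(120, 86))/(-19407 + 33108) = (-47392 + 120*(1 + 3*120))/(-19407 + 33108) = (-47392 + 120*(1 + 360))/13701 = (-47392 + 120*361)*(1/13701) = (-47392 + 43320)*(1/13701) = -4072*1/13701 = -4072/13701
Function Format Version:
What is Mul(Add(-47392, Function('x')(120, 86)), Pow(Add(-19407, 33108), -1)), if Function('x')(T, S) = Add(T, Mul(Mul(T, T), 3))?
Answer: Rational(-4072, 13701) ≈ -0.29720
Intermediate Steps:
Function('x')(T, S) = Add(T, Mul(3, Pow(T, 2))) (Function('x')(T, S) = Add(T, Mul(Pow(T, 2), 3)) = Add(T, Mul(3, Pow(T, 2))))
Mul(Add(-47392, Function('x')(120, 86)), Pow(Add(-19407, 33108), -1)) = Mul(Add(-47392, Mul(120, Add(1, Mul(3, 120)))), Pow(Add(-19407, 33108), -1)) = Mul(Add(-47392, Mul(120, Add(1, 360))), Pow(13701, -1)) = Mul(Add(-47392, Mul(120, 361)), Rational(1, 13701)) = Mul(Add(-47392, 43320), Rational(1, 13701)) = Mul(-4072, Rational(1, 13701)) = Rational(-4072, 13701)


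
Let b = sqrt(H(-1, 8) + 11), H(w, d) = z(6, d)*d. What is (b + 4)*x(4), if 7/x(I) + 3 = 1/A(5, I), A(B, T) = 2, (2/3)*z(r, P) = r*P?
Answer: -56/5 - 14*sqrt(587)/5 ≈ -79.039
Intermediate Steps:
z(r, P) = 3*P*r/2 (z(r, P) = 3*(r*P)/2 = 3*(P*r)/2 = 3*P*r/2)
H(w, d) = 9*d**2 (H(w, d) = ((3/2)*d*6)*d = (9*d)*d = 9*d**2)
b = sqrt(587) (b = sqrt(9*8**2 + 11) = sqrt(9*64 + 11) = sqrt(576 + 11) = sqrt(587) ≈ 24.228)
x(I) = -14/5 (x(I) = 7/(-3 + 1/2) = 7/(-5/2) = 7*(-2/5) = -14/5)
(b + 4)*x(4) = (sqrt(587) + 4)*(-14/5) = (4 + sqrt(587))*(-14/5) = -56/5 - 14*sqrt(587)/5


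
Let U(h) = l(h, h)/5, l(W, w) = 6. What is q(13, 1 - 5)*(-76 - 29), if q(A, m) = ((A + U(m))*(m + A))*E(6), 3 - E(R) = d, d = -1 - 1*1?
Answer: -67095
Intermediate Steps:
U(h) = 6/5
d = -2 (d = -1 - 1 = -2)
E(R) = 5 (E(R) = 3 - 1*(-2) = 3 + 2 = 5)
q(A, m) = 5*(6/5 + A)*(A + m) (q(A, m) = ((A + 6/5)*(m + A))*5 = ((6/5 + A)*(A + m))*5 = 5*(6/5 + A)*(A + m))
q(13, 1 - 5)*(-76 - 29) = (5*13**2 + 6*13 + 6*(1 - 5) + 5*13*(1 - 5))*(-76 - 29) = (5*169 + 78 + 6*(-4) + 5*13*(-4))*(-105) = (845 + 78 - 24 - 260)*(-105) = 639*(-105) = -67095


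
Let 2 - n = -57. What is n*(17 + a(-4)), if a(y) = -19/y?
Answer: 5133/4 ≈ 1283.3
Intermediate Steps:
n = 59 (n = 2 - 1*(-57) = 2 + 57 = 59)
n*(17 + a(-4)) = 59*(17 - 19/(-4)) = 59*(17 - 19*(-¼)) = 59*(17 + 19/4) = 59*(87/4) = 5133/4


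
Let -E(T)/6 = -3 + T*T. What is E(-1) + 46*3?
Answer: 150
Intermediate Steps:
E(T) = 18 - 6*T**2 (E(T) = -6*(-3 + T*T) = -6*(-3 + T**2) = 18 - 6*T**2)
E(-1) + 46*3 = (18 - 6*(-1)**2) + 46*3 = (18 - 6*1) + 138 = (18 - 6) + 138 = 12 + 138 = 150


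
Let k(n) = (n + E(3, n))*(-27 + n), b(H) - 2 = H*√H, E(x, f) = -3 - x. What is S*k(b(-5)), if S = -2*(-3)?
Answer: -150 + 870*I*√5 ≈ -150.0 + 1945.4*I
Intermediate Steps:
b(H) = 2 + H^(3/2) (b(H) = 2 + H*√H = 2 + H^(3/2))
k(n) = (-27 + n)*(-6 + n) (k(n) = (n + (-3 - 1*3))*(-27 + n) = (n + (-3 - 3))*(-27 + n) = (n - 6)*(-27 + n) = (-6 + n)*(-27 + n) = (-27 + n)*(-6 + n))
S = 6
S*k(b(-5)) = 6*(162 + (2 + (-5)^(3/2))² - 33*(2 + (-5)^(3/2))) = 6*(162 + (2 - 5*I*√5)² - 33*(2 - 5*I*√5)) = 6*(162 + (2 - 5*I*√5)² + (-66 + 165*I*√5)) = 6*(96 + (2 - 5*I*√5)² + 165*I*√5) = 576 + 6*(2 - 5*I*√5)² + 990*I*√5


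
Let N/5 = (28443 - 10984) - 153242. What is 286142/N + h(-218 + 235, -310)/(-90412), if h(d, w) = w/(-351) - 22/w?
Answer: -10426141273531/24736971380940 ≈ -0.42148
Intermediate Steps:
h(d, w) = -22/w - w/351 (h(d, w) = w*(-1/351) - 22/w = -w/351 - 22/w = -22/w - w/351)
N = -678915 (N = 5*((28443 - 10984) - 153242) = 5*(17459 - 153242) = 5*(-135783) = -678915)
286142/N + h(-218 + 235, -310)/(-90412) = 286142/(-678915) + (-22/(-310) - 1/351*(-310))/(-90412) = 286142*(-1/678915) + (-22*(-1/310) + 310/351)*(-1/90412) = -286142/678915 + (11/155 + 310/351)*(-1/90412) = -286142/678915 + (51911/54405)*(-1/90412) = -286142/678915 - 51911/4918864860 = -10426141273531/24736971380940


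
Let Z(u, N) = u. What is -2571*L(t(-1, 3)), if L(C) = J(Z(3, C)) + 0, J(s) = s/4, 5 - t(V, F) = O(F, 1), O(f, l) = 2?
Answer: -7713/4 ≈ -1928.3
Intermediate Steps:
t(V, F) = 3 (t(V, F) = 5 - 1*2 = 5 - 2 = 3)
J(s) = s/4 (J(s) = s*(1/4) = s/4)
L(C) = 3/4 (L(C) = (1/4)*3 + 0 = 3/4 + 0 = 3/4)
-2571*L(t(-1, 3)) = -2571*3/4 = -7713/4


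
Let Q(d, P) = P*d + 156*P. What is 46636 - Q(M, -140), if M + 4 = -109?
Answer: 52656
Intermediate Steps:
M = -113 (M = -4 - 109 = -113)
Q(d, P) = 156*P + P*d
46636 - Q(M, -140) = 46636 - (-140)*(156 - 113) = 46636 - (-140)*43 = 46636 - 1*(-6020) = 46636 + 6020 = 52656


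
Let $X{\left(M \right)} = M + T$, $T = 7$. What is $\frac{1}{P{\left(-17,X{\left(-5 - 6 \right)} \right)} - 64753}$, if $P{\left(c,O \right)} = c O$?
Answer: $- \frac{1}{64685} \approx -1.546 \cdot 10^{-5}$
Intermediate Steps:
$X{\left(M \right)} = 7 + M$ ($X{\left(M \right)} = M + 7 = 7 + M$)
$P{\left(c,O \right)} = O c$
$\frac{1}{P{\left(-17,X{\left(-5 - 6 \right)} \right)} - 64753} = \frac{1}{\left(7 - 11\right) \left(-17\right) - 64753} = \frac{1}{\left(-4\right) \left(-17\right) - 64753} = \frac{1}{68 - 64753} = \frac{1}{-64685} = - \frac{1}{64685}$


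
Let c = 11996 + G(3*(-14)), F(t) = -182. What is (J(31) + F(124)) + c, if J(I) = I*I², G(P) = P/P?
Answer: 41606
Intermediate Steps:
G(P) = 1
J(I) = I³
c = 11997 (c = 11996 + 1 = 11997)
(J(31) + F(124)) + c = (31³ - 182) + 11997 = (29791 - 182) + 11997 = 29609 + 11997 = 41606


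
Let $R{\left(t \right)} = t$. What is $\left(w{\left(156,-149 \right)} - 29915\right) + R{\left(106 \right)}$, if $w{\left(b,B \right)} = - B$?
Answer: $-29660$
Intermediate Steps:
$\left(w{\left(156,-149 \right)} - 29915\right) + R{\left(106 \right)} = \left(\left(-1\right) \left(-149\right) - 29915\right) + 106 = \left(149 - 29915\right) + 106 = -29766 + 106 = -29660$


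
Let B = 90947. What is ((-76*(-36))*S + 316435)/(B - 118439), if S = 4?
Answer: -327379/27492 ≈ -11.908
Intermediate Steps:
((-76*(-36))*S + 316435)/(B - 118439) = (-76*(-36)*4 + 316435)/(90947 - 118439) = (2736*4 + 316435)/(-27492) = (10944 + 316435)*(-1/27492) = 327379*(-1/27492) = -327379/27492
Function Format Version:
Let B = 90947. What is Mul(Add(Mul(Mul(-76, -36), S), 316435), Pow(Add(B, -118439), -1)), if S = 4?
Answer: Rational(-327379, 27492) ≈ -11.908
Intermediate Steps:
Mul(Add(Mul(Mul(-76, -36), S), 316435), Pow(Add(B, -118439), -1)) = Mul(Add(Mul(Mul(-76, -36), 4), 316435), Pow(Add(90947, -118439), -1)) = Mul(Add(Mul(2736, 4), 316435), Pow(-27492, -1)) = Mul(Add(10944, 316435), Rational(-1, 27492)) = Mul(327379, Rational(-1, 27492)) = Rational(-327379, 27492)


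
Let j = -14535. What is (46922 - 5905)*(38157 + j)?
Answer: 968903574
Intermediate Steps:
(46922 - 5905)*(38157 + j) = (46922 - 5905)*(38157 - 14535) = 41017*23622 = 968903574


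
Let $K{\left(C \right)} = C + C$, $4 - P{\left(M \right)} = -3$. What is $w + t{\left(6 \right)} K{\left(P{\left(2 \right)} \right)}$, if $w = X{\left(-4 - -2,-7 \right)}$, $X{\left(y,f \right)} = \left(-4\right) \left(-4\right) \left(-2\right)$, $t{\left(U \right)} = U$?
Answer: $52$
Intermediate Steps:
$P{\left(M \right)} = 7$ ($P{\left(M \right)} = 4 - -3 = 4 + 3 = 7$)
$X{\left(y,f \right)} = -32$ ($X{\left(y,f \right)} = 16 \left(-2\right) = -32$)
$w = -32$
$K{\left(C \right)} = 2 C$
$w + t{\left(6 \right)} K{\left(P{\left(2 \right)} \right)} = -32 + 6 \cdot 2 \cdot 7 = -32 + 6 \cdot 14 = -32 + 84 = 52$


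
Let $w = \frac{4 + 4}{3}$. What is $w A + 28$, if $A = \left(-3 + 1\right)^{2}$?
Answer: $\frac{116}{3} \approx 38.667$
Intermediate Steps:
$A = 4$ ($A = \left(-2\right)^{2} = 4$)
$w = \frac{8}{3}$ ($w = \frac{1}{3} \cdot 8 = \frac{8}{3} \approx 2.6667$)
$w A + 28 = \frac{8}{3} \cdot 4 + 28 = \frac{32}{3} + 28 = \frac{116}{3}$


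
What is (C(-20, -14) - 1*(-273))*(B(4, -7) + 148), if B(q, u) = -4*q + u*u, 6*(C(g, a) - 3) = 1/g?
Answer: 5994539/120 ≈ 49955.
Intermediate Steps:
C(g, a) = 3 + 1/(6*g)
B(q, u) = u² - 4*q (B(q, u) = -4*q + u² = u² - 4*q)
(C(-20, -14) - 1*(-273))*(B(4, -7) + 148) = ((3 + (⅙)/(-20)) - 1*(-273))*(((-7)² - 4*4) + 148) = ((3 + (⅙)*(-1/20)) + 273)*((49 - 16) + 148) = ((3 - 1/120) + 273)*(33 + 148) = (359/120 + 273)*181 = (33119/120)*181 = 5994539/120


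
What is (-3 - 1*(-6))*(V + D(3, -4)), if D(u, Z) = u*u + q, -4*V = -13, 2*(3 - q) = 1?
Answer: 177/4 ≈ 44.250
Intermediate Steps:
q = 5/2 (q = 3 - 1/2*1 = 3 - 1/2 = 5/2 ≈ 2.5000)
V = 13/4 (V = -1/4*(-13) = 13/4 ≈ 3.2500)
D(u, Z) = 5/2 + u**2 (D(u, Z) = u*u + 5/2 = u**2 + 5/2 = 5/2 + u**2)
(-3 - 1*(-6))*(V + D(3, -4)) = (-3 - 1*(-6))*(13/4 + (5/2 + 3**2)) = (-3 + 6)*(13/4 + (5/2 + 9)) = 3*(13/4 + 23/2) = 3*(59/4) = 177/4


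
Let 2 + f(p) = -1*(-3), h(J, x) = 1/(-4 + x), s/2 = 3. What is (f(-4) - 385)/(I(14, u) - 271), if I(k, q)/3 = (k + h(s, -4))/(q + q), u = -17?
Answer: 104448/74045 ≈ 1.4106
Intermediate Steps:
s = 6 (s = 2*3 = 6)
I(k, q) = 3*(-⅛ + k)/(2*q) (I(k, q) = 3*((k + 1/(-4 - 4))/(q + q)) = 3*((k + 1/(-8))/((2*q))) = 3*((k - ⅛)*(1/(2*q))) = 3*((-⅛ + k)*(1/(2*q))) = 3*((-⅛ + k)/(2*q)) = 3*(-⅛ + k)/(2*q))
f(p) = 1 (f(p) = -2 - 1*(-3) = -2 + 3 = 1)
(f(-4) - 385)/(I(14, u) - 271) = (1 - 385)/((3/16)*(-1 + 8*14)/(-17) - 271) = -384/((3/16)*(-1/17)*(-1 + 112) - 271) = -384/((3/16)*(-1/17)*111 - 271) = -384/(-333/272 - 271) = -384/(-74045/272) = -384*(-272/74045) = 104448/74045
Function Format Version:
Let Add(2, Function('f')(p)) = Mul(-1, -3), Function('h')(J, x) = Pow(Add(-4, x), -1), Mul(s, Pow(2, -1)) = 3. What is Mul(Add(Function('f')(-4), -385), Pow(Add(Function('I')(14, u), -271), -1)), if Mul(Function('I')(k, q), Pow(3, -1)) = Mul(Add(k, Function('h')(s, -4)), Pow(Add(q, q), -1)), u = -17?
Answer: Rational(104448, 74045) ≈ 1.4106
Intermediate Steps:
s = 6 (s = Mul(2, 3) = 6)
Function('I')(k, q) = Mul(Rational(3, 2), Pow(q, -1), Add(Rational(-1, 8), k)) (Function('I')(k, q) = Mul(3, Mul(Add(k, Pow(Add(-4, -4), -1)), Pow(Add(q, q), -1))) = Mul(3, Mul(Add(k, Pow(-8, -1)), Pow(Mul(2, q), -1))) = Mul(3, Mul(Add(k, Rational(-1, 8)), Mul(Rational(1, 2), Pow(q, -1)))) = Mul(3, Mul(Add(Rational(-1, 8), k), Mul(Rational(1, 2), Pow(q, -1)))) = Mul(3, Mul(Rational(1, 2), Pow(q, -1), Add(Rational(-1, 8), k))) = Mul(Rational(3, 2), Pow(q, -1), Add(Rational(-1, 8), k)))
Function('f')(p) = 1 (Function('f')(p) = Add(-2, Mul(-1, -3)) = Add(-2, 3) = 1)
Mul(Add(Function('f')(-4), -385), Pow(Add(Function('I')(14, u), -271), -1)) = Mul(Add(1, -385), Pow(Add(Mul(Rational(3, 16), Pow(-17, -1), Add(-1, Mul(8, 14))), -271), -1)) = Mul(-384, Pow(Add(Mul(Rational(3, 16), Rational(-1, 17), Add(-1, 112)), -271), -1)) = Mul(-384, Pow(Add(Mul(Rational(3, 16), Rational(-1, 17), 111), -271), -1)) = Mul(-384, Pow(Add(Rational(-333, 272), -271), -1)) = Mul(-384, Pow(Rational(-74045, 272), -1)) = Mul(-384, Rational(-272, 74045)) = Rational(104448, 74045)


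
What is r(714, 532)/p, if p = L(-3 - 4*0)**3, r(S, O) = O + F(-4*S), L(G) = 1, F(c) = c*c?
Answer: 8157268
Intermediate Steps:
F(c) = c**2
r(S, O) = O + 16*S**2 (r(S, O) = O + (-4*S)**2 = O + 16*S**2)
p = 1 (p = 1**3 = 1)
r(714, 532)/p = (532 + 16*714**2)/1 = (532 + 16*509796)*1 = (532 + 8156736)*1 = 8157268*1 = 8157268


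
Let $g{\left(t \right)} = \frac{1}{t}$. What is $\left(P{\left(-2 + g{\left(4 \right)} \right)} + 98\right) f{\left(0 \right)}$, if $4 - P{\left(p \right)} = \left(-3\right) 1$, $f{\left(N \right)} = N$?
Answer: $0$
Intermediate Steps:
$P{\left(p \right)} = 7$ ($P{\left(p \right)} = 4 - \left(-3\right) 1 = 4 - -3 = 4 + 3 = 7$)
$\left(P{\left(-2 + g{\left(4 \right)} \right)} + 98\right) f{\left(0 \right)} = \left(7 + 98\right) 0 = 105 \cdot 0 = 0$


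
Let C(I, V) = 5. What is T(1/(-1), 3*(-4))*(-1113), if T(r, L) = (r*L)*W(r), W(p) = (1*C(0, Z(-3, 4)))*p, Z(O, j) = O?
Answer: 66780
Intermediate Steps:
W(p) = 5*p (W(p) = (1*5)*p = 5*p)
T(r, L) = 5*L*r² (T(r, L) = (r*L)*(5*r) = (L*r)*(5*r) = 5*L*r²)
T(1/(-1), 3*(-4))*(-1113) = (5*(3*(-4))*(1/(-1))²)*(-1113) = (5*(-12)*(-1)²)*(-1113) = (5*(-12)*1)*(-1113) = -60*(-1113) = 66780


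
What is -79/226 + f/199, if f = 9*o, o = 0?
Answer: -79/226 ≈ -0.34956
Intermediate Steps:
f = 0 (f = 9*0 = 0)
-79/226 + f/199 = -79/226 + 0/199 = -79*1/226 + 0*(1/199) = -79/226 + 0 = -79/226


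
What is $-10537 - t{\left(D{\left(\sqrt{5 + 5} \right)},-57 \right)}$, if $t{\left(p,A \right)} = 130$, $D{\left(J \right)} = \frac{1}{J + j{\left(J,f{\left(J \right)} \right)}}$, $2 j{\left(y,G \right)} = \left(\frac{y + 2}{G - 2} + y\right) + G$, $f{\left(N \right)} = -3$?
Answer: $-10667$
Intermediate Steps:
$j{\left(y,G \right)} = \frac{G}{2} + \frac{y}{2} + \frac{2 + y}{2 \left(-2 + G\right)}$ ($j{\left(y,G \right)} = \frac{\left(\frac{y + 2}{G - 2} + y\right) + G}{2} = \frac{\left(\frac{2 + y}{-2 + G} + y\right) + G}{2} = \frac{\left(y + \frac{2 + y}{-2 + G}\right) + G}{2} = \frac{G + y + \frac{2 + y}{-2 + G}}{2} = \frac{G}{2} + \frac{y}{2} + \frac{2 + y}{2 \left(-2 + G\right)}$)
$D{\left(J \right)} = \frac{1}{- \frac{17}{10} + \frac{7 J}{5}}$ ($D{\left(J \right)} = \frac{1}{J + \frac{2 + \left(-3\right)^{2} - J - -6 - 3 J}{2 \left(-2 - 3\right)}} = \frac{1}{J + \frac{2 + 9 - J + 6 - 3 J}{2 \left(-5\right)}} = \frac{1}{J + \frac{1}{2} \left(- \frac{1}{5}\right) \left(17 - 4 J\right)} = \frac{1}{J + \left(- \frac{17}{10} + \frac{2 J}{5}\right)} = \frac{1}{- \frac{17}{10} + \frac{7 J}{5}}$)
$-10537 - t{\left(D{\left(\sqrt{5 + 5} \right)},-57 \right)} = -10537 - 130 = -10667$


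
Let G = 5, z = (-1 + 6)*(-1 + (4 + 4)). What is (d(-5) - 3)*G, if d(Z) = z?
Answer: 160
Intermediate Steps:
z = 35 (z = 5*(-1 + 8) = 5*7 = 35)
d(Z) = 35
(d(-5) - 3)*G = (35 - 3)*5 = 32*5 = 160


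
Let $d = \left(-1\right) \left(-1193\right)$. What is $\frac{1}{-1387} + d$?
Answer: $\frac{1654690}{1387} \approx 1193.0$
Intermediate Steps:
$d = 1193$
$\frac{1}{-1387} + d = \frac{1}{-1387} + 1193 = - \frac{1}{1387} + 1193 = \frac{1654690}{1387}$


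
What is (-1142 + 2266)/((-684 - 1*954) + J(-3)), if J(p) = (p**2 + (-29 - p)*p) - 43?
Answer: -562/797 ≈ -0.70514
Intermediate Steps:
J(p) = -43 + p**2 + p*(-29 - p) (J(p) = (p**2 + p*(-29 - p)) - 43 = -43 + p**2 + p*(-29 - p))
(-1142 + 2266)/((-684 - 1*954) + J(-3)) = (-1142 + 2266)/((-684 - 1*954) + (-43 - 29*(-3))) = 1124/((-684 - 954) + (-43 + 87)) = 1124/(-1638 + 44) = 1124/(-1594) = 1124*(-1/1594) = -562/797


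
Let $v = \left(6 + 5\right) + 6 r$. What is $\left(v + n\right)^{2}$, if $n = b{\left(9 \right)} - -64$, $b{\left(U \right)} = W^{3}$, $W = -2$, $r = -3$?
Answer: $2401$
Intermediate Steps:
$b{\left(U \right)} = -8$ ($b{\left(U \right)} = \left(-2\right)^{3} = -8$)
$v = -7$ ($v = \left(6 + 5\right) + 6 \left(-3\right) = 11 - 18 = -7$)
$n = 56$ ($n = -8 - -64 = -8 + 64 = 56$)
$\left(v + n\right)^{2} = \left(-7 + 56\right)^{2} = 49^{2} = 2401$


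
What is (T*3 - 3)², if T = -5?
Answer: 324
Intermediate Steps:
(T*3 - 3)² = (-5*3 - 3)² = (-15 - 3)² = (-18)² = 324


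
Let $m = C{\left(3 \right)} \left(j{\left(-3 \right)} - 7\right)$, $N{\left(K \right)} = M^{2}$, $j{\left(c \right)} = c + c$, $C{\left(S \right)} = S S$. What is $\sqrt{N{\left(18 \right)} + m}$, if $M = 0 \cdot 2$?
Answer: $3 i \sqrt{13} \approx 10.817 i$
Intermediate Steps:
$M = 0$
$C{\left(S \right)} = S^{2}$
$j{\left(c \right)} = 2 c$
$N{\left(K \right)} = 0$ ($N{\left(K \right)} = 0^{2} = 0$)
$m = -117$ ($m = 3^{2} \left(2 \left(-3\right) - 7\right) = 9 \left(-6 - 7\right) = 9 \left(-13\right) = -117$)
$\sqrt{N{\left(18 \right)} + m} = \sqrt{0 - 117} = \sqrt{-117} = 3 i \sqrt{13}$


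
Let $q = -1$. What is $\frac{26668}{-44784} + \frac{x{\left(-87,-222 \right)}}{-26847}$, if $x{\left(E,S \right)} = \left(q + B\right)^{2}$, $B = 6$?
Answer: $- \frac{6639587}{11132556} \approx -0.59641$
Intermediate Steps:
$x{\left(E,S \right)} = 25$ ($x{\left(E,S \right)} = \left(-1 + 6\right)^{2} = 5^{2} = 25$)
$\frac{26668}{-44784} + \frac{x{\left(-87,-222 \right)}}{-26847} = \frac{26668}{-44784} + \frac{25}{-26847} = 26668 \left(- \frac{1}{44784}\right) + 25 \left(- \frac{1}{26847}\right) = - \frac{6667}{11196} - \frac{25}{26847} = - \frac{6639587}{11132556}$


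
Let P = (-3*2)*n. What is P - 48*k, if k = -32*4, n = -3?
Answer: 6162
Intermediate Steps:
k = -128
P = 18 (P = -3*2*(-3) = -6*(-3) = 18)
P - 48*k = 18 - 48*(-128) = 18 + 6144 = 6162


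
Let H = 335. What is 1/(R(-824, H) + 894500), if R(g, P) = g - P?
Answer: 1/893341 ≈ 1.1194e-6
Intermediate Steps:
1/(R(-824, H) + 894500) = 1/((-824 - 1*335) + 894500) = 1/((-824 - 335) + 894500) = 1/(-1159 + 894500) = 1/893341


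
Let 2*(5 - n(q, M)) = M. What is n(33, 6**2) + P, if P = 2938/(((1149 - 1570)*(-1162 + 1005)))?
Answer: -856323/66097 ≈ -12.956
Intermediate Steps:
n(q, M) = 5 - M/2
P = 2938/66097 (P = 2938/((-421*(-157))) = 2938/66097 ≈ 0.044450)
n(33, 6**2) + P = (5 - 1/2*6**2) + 2938/66097 = (5 - 1/2*36) + 2938/66097 = (5 - 18) + 2938/66097 = -13 + 2938/66097 = -856323/66097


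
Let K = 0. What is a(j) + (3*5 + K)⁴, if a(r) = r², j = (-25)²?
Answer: 441250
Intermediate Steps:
j = 625
a(j) + (3*5 + K)⁴ = 625² + (3*5 + 0)⁴ = 390625 + (15 + 0)⁴ = 390625 + 15⁴ = 390625 + 50625 = 441250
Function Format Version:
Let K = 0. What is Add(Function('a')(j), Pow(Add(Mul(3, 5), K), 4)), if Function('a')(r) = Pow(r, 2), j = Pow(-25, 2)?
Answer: 441250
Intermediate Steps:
j = 625
Add(Function('a')(j), Pow(Add(Mul(3, 5), K), 4)) = Add(Pow(625, 2), Pow(Add(Mul(3, 5), 0), 4)) = Add(390625, Pow(Add(15, 0), 4)) = Add(390625, Pow(15, 4)) = Add(390625, 50625) = 441250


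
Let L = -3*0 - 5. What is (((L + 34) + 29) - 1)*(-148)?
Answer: -8436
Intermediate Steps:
L = -5 (L = 0 - 5 = -5)
(((L + 34) + 29) - 1)*(-148) = (((-5 + 34) + 29) - 1)*(-148) = ((29 + 29) - 1)*(-148) = (58 - 1)*(-148) = 57*(-148) = -8436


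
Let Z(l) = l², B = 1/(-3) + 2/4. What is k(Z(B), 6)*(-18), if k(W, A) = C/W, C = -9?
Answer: 5832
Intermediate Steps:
B = ⅙ (B = 1*(-⅓) + 2*(¼) = -⅓ + ½ = ⅙ ≈ 0.16667)
k(W, A) = -9/W
k(Z(B), 6)*(-18) = -9/((⅙)²)*(-18) = -9/1/36*(-18) = -9*36*(-18) = -324*(-18) = 5832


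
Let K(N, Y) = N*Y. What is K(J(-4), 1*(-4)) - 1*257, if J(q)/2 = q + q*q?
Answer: -353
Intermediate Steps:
J(q) = 2*q + 2*q² (J(q) = 2*(q + q*q) = 2*(q + q²) = 2*q + 2*q²)
K(J(-4), 1*(-4)) - 1*257 = (2*(-4)*(1 - 4))*(1*(-4)) - 1*257 = (2*(-4)*(-3))*(-4) - 257 = 24*(-4) - 257 = -96 - 257 = -353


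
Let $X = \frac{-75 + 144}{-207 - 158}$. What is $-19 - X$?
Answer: $- \frac{6866}{365} \approx -18.811$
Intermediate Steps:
$X = - \frac{69}{365}$ ($X = \frac{69}{-365} = 69 \left(- \frac{1}{365}\right) = - \frac{69}{365} \approx -0.18904$)
$-19 - X = -19 - - \frac{69}{365} = -19 + \frac{69}{365} = - \frac{6866}{365}$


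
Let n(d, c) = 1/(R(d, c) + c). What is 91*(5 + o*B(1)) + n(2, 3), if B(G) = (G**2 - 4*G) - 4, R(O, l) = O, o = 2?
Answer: -4094/5 ≈ -818.80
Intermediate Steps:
n(d, c) = 1/(c + d) (n(d, c) = 1/(d + c) = 1/(c + d))
B(G) = -4 + G**2 - 4*G
91*(5 + o*B(1)) + n(2, 3) = 91*(5 + 2*(-4 + 1**2 - 4*1)) + 1/(3 + 2) = 91*(5 + 2*(-4 + 1 - 4)) + 1/5 = 91*(5 + 2*(-7)) + 1/5 = 91*(5 - 14) + 1/5 = 91*(-9) + 1/5 = -819 + 1/5 = -4094/5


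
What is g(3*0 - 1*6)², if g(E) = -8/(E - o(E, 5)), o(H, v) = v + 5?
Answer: ¼ ≈ 0.25000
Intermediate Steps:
o(H, v) = 5 + v
g(E) = -8/(-10 + E) (g(E) = -8/(E - (5 + 5)) = -8/(E - 1*10) = -8/(E - 10) = -8/(-10 + E))
g(3*0 - 1*6)² = (-8/(-10 + (3*0 - 1*6)))² = (-8/(-10 + (0 - 6)))² = (-8/(-10 - 6))² = (-8/(-16))² = (-8*(-1/16))² = (½)² = ¼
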